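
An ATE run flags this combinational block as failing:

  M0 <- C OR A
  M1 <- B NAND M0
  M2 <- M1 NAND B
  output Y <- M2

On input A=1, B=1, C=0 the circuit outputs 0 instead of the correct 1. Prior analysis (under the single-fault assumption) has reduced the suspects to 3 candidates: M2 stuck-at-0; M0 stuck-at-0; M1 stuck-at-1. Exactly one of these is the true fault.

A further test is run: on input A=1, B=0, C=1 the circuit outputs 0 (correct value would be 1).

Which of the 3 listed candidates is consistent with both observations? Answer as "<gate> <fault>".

Evaluate each candidate on input A=1, B=0, C=1:
  M2 stuck-at-0: M0=1, M1=1, M2=0 [stuck-at-0] → 0 — matches
  M0 stuck-at-0: M0=0 [stuck-at-0], M1=1, M2=1 → 1 — eliminated
  M1 stuck-at-1: M0=1, M1=1 [stuck-at-1], M2=1 → 1 — eliminated
Only M2 stuck-at-0 reproduces the observed 0.

M2 stuck-at-0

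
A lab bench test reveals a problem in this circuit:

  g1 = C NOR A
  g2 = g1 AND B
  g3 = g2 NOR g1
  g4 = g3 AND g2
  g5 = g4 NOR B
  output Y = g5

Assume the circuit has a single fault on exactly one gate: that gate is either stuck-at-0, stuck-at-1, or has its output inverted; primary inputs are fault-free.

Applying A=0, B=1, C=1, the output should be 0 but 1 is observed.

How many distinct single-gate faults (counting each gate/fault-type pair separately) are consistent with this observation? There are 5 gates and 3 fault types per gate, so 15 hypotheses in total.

Fault-free: g1=0, g2=0, g3=1, g4=0, g5=0 → 0. Observed 1.
  g1: none of the 3 fault types match ✗
  g2: none of the 3 fault types match ✗
  g3: none of the 3 fault types match ✗
  g4: none of the 3 fault types match ✗
  g5: stuck-at-1, inverted output ✓; others ✗
Consistent faults: {g5 stuck-at-1, g5 inverted output} — 2 in all.

2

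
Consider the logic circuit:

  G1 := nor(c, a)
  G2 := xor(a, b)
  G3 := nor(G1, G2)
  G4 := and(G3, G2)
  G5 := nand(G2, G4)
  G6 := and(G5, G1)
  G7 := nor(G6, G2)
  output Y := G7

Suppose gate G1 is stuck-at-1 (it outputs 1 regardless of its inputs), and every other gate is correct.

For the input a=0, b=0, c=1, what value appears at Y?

0

Propagate with G1 forced: G1=1 [stuck-at-1], G2=0, G3=0, G4=0, G5=1, G6=1, G7=0.
So Y = 0. (Without the fault it would be 1.)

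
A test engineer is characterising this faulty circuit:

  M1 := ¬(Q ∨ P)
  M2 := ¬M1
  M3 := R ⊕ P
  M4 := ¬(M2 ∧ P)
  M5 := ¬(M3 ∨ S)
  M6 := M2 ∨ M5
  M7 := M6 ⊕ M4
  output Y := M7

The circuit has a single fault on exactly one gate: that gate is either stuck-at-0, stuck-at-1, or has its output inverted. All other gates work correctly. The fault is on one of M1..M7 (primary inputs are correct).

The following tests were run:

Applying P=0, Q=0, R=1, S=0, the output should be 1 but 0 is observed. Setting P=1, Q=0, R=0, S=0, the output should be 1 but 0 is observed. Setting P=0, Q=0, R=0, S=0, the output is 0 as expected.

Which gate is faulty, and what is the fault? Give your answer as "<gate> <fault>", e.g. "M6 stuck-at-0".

M7 stuck-at-0

Fault-free values for test 1 (P=0, Q=0, R=1, S=0): M1=1, M2=0, M3=1, M4=1, M5=0, M6=0, M7=1, giving Y=1. Observed 0.
Test 1: faults giving observed 0 are {M1 stuck-at-0, M1 inverted output, M2 stuck-at-1, M2 inverted output, M3 stuck-at-0, M3 inverted output, M4 stuck-at-0, M4 inverted output, M5 stuck-at-1, M5 inverted output, M6 stuck-at-1, M6 inverted output, M7 stuck-at-0, M7 inverted output}.
Test 2 (P=1, Q=0, R=0, S=0): fault-free M1=0, M2=1, M3=1, M4=0, M5=0, M6=1, M7=1 → 1; observed 0. Eliminates M1 stuck-at-0, M1 inverted output, M2 stuck-at-1, M2 inverted output, M3 stuck-at-0, M3 inverted output, M4 stuck-at-0, M5 stuck-at-1, M5 inverted output, M6 stuck-at-1.
Test 3 (P=0, Q=0, R=0, S=0): fault-free M1=1, M2=0, M3=0, M4=1, M5=1, M6=1, M7=0 → 0; observed 0. Eliminates M4 inverted output, M6 inverted output, M7 inverted output.
Only M7 stuck-at-0 is consistent with every test.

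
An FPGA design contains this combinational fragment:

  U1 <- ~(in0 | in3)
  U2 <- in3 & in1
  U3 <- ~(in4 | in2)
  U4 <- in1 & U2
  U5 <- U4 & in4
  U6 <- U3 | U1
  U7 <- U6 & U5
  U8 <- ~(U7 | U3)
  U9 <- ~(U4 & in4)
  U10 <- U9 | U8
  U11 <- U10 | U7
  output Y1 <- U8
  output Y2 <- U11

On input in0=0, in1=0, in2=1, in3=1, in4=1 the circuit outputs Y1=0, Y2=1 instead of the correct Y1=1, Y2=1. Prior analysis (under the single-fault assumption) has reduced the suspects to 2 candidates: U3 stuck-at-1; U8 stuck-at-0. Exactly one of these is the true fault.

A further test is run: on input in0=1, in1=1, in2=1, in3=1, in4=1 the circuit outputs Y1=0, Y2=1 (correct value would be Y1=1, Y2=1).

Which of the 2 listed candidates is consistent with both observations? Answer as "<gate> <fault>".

U3 stuck-at-1

Evaluate each candidate on input in0=1, in1=1, in2=1, in3=1, in4=1:
  U3 stuck-at-1: U1=0, U2=1, U3=1 [stuck-at-1], U4=1, U5=1, U6=1, U7=1, U8=0, U9=0, U10=0, U11=1 → Y1=0, Y2=1 — matches
  U8 stuck-at-0: U1=0, U2=1, U3=0, U4=1, U5=1, U6=0, U7=0, U8=0 [stuck-at-0], U9=0, U10=0, U11=0 → Y1=0, Y2=0 — eliminated
Only U3 stuck-at-1 reproduces the observed Y1=0, Y2=1.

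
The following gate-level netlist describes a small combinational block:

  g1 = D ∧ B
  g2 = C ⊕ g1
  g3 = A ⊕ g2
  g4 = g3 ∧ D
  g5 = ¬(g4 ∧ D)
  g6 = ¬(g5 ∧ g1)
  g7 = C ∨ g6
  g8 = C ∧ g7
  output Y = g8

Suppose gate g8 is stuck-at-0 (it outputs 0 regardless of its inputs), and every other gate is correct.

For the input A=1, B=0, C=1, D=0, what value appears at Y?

0

Propagate with g8 forced: g1=0, g2=1, g3=0, g4=0, g5=1, g6=1, g7=1, g8=0 [stuck-at-0].
So Y = 0. (Without the fault it would be 1.)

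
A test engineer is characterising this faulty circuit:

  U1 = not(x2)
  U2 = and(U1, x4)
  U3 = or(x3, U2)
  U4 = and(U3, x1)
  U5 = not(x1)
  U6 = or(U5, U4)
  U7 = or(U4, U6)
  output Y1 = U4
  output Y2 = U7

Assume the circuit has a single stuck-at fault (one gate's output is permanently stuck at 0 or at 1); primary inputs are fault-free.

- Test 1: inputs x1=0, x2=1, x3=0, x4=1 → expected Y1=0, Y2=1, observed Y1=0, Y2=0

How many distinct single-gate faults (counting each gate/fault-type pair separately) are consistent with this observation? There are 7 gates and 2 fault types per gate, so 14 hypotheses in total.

Fault-free: U1=0, U2=0, U3=0, U4=0, U5=1, U6=1, U7=1 → Y1=0, Y2=1. Observed Y1=0, Y2=0.
  U1 stuck-at-0: output Y1=0, Y2=1 ✗
  U1 stuck-at-1: output Y1=0, Y2=1 ✗
  U2 stuck-at-0: output Y1=0, Y2=1 ✗
  U2 stuck-at-1: output Y1=0, Y2=1 ✗
  U3 stuck-at-0: output Y1=0, Y2=1 ✗
  U3 stuck-at-1: output Y1=0, Y2=1 ✗
  U4 stuck-at-0: output Y1=0, Y2=1 ✗
  U4 stuck-at-1: output Y1=1, Y2=1 ✗
  U5 stuck-at-0: output Y1=0, Y2=0 ✓
  U5 stuck-at-1: output Y1=0, Y2=1 ✗
  U6 stuck-at-0: output Y1=0, Y2=0 ✓
  U6 stuck-at-1: output Y1=0, Y2=1 ✗
  U7 stuck-at-0: output Y1=0, Y2=0 ✓
  U7 stuck-at-1: output Y1=0, Y2=1 ✗
Consistent faults: {U5 stuck-at-0, U6 stuck-at-0, U7 stuck-at-0} — 3 in all.

3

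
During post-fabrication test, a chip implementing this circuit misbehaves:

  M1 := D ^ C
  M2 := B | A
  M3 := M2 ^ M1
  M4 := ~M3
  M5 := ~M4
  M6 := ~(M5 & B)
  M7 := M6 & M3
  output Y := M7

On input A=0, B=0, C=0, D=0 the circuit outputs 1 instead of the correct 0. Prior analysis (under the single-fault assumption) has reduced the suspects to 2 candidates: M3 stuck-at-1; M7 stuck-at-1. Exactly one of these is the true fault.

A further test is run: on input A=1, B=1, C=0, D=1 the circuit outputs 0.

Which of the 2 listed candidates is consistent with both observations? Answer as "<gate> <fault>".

M3 stuck-at-1

Evaluate each candidate on input A=1, B=1, C=0, D=1:
  M3 stuck-at-1: M1=1, M2=1, M3=1 [stuck-at-1], M4=0, M5=1, M6=0, M7=0 → 0 — matches
  M7 stuck-at-1: M1=1, M2=1, M3=0, M4=1, M5=0, M6=1, M7=1 [stuck-at-1] → 1 — eliminated
Only M3 stuck-at-1 reproduces the observed 0.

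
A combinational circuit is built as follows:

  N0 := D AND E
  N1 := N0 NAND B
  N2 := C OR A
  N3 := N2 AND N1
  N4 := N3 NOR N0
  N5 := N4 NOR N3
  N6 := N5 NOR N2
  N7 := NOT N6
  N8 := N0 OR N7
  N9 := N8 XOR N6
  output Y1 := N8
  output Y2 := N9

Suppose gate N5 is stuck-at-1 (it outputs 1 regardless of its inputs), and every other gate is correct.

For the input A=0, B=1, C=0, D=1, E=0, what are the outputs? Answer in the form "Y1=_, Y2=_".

Y1=1, Y2=1

Propagate with N5 forced: N0=0, N1=1, N2=0, N3=0, N4=1, N5=1 [stuck-at-1], N6=0, N7=1, N8=1, N9=1.
So the outputs are Y1=1, Y2=1. (Without the fault they would be Y1=0, Y2=1.)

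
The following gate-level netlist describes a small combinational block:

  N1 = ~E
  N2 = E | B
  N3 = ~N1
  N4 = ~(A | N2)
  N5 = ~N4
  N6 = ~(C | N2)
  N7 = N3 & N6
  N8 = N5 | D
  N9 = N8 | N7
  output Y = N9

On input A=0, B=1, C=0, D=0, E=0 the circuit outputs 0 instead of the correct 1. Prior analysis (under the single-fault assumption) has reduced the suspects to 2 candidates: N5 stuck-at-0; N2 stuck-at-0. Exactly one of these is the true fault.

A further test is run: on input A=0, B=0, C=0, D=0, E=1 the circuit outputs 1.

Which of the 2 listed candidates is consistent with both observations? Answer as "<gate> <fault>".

Evaluate each candidate on input A=0, B=0, C=0, D=0, E=1:
  N5 stuck-at-0: N1=0, N2=1, N3=1, N4=0, N5=0 [stuck-at-0], N6=0, N7=0, N8=0, N9=0 → 0 — eliminated
  N2 stuck-at-0: N1=0, N2=0 [stuck-at-0], N3=1, N4=1, N5=0, N6=1, N7=1, N8=0, N9=1 → 1 — matches
Only N2 stuck-at-0 reproduces the observed 1.

N2 stuck-at-0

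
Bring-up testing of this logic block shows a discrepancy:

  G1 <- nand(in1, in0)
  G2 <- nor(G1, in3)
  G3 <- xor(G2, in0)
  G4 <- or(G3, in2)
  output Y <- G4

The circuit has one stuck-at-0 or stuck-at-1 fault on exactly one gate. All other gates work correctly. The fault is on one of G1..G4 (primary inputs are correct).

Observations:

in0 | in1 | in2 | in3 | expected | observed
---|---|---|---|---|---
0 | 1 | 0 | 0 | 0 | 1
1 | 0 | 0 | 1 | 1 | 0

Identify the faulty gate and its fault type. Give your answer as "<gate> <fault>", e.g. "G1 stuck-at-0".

Fault-free values for test 1 (in0=0, in1=1, in2=0, in3=0): G1=1, G2=0, G3=0, G4=0, giving Y=0. Observed 1.
Test 1: faults giving observed 1 are {G1 stuck-at-0, G2 stuck-at-1, G3 stuck-at-1, G4 stuck-at-1}.
Test 2 (in0=1, in1=0, in2=0, in3=1): fault-free G1=1, G2=0, G3=1, G4=1 → 1; observed 0. Eliminates G1 stuck-at-0, G3 stuck-at-1, G4 stuck-at-1.
Only G2 stuck-at-1 is consistent with every test.

G2 stuck-at-1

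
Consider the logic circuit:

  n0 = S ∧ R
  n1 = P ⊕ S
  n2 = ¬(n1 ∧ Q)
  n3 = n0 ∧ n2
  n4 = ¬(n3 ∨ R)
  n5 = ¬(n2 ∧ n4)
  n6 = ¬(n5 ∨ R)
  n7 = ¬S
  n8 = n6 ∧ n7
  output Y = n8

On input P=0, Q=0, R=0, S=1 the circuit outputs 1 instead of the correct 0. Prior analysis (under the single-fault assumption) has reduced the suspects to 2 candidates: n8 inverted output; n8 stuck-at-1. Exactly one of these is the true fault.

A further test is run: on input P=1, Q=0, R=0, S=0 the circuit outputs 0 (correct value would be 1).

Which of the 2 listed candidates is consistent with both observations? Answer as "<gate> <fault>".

n8 inverted output

Evaluate each candidate on input P=1, Q=0, R=0, S=0:
  n8 inverted output: n0=0, n1=1, n2=1, n3=0, n4=1, n5=0, n6=1, n7=1, n8=0 [inverted output] → 0 — matches
  n8 stuck-at-1: n0=0, n1=1, n2=1, n3=0, n4=1, n5=0, n6=1, n7=1, n8=1 [stuck-at-1] → 1 — eliminated
Only n8 inverted output reproduces the observed 0.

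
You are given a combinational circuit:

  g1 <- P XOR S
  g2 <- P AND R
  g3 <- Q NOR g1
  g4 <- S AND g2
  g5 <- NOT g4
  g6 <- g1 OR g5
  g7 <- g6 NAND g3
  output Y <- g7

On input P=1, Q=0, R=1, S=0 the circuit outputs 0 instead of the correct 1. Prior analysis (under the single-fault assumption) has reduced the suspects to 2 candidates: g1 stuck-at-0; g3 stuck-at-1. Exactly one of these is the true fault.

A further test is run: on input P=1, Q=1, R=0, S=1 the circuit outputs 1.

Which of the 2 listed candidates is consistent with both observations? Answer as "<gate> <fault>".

g1 stuck-at-0

Evaluate each candidate on input P=1, Q=1, R=0, S=1:
  g1 stuck-at-0: g1=0 [stuck-at-0], g2=0, g3=0, g4=0, g5=1, g6=1, g7=1 → 1 — matches
  g3 stuck-at-1: g1=0, g2=0, g3=1 [stuck-at-1], g4=0, g5=1, g6=1, g7=0 → 0 — eliminated
Only g1 stuck-at-0 reproduces the observed 1.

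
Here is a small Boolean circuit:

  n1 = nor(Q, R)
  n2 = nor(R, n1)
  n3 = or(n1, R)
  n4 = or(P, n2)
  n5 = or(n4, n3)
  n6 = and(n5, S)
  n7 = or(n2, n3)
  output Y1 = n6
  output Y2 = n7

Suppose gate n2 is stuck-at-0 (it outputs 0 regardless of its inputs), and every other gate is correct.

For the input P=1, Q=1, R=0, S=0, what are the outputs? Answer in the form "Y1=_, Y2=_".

Y1=0, Y2=0

Propagate with n2 forced: n1=0, n2=0 [stuck-at-0], n3=0, n4=1, n5=1, n6=0, n7=0.
So the outputs are Y1=0, Y2=0. (Without the fault they would be Y1=0, Y2=1.)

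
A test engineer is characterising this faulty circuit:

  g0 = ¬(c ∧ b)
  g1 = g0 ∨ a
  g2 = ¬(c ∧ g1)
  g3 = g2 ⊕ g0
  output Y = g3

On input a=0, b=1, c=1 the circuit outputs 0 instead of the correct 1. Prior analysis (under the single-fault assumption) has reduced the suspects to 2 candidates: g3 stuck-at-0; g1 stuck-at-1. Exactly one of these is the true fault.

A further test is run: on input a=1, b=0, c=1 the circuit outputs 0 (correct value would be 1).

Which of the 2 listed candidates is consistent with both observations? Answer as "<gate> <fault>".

g3 stuck-at-0

Evaluate each candidate on input a=1, b=0, c=1:
  g3 stuck-at-0: g0=1, g1=1, g2=0, g3=0 [stuck-at-0] → 0 — matches
  g1 stuck-at-1: g0=1, g1=1 [stuck-at-1], g2=0, g3=1 → 1 — eliminated
Only g3 stuck-at-0 reproduces the observed 0.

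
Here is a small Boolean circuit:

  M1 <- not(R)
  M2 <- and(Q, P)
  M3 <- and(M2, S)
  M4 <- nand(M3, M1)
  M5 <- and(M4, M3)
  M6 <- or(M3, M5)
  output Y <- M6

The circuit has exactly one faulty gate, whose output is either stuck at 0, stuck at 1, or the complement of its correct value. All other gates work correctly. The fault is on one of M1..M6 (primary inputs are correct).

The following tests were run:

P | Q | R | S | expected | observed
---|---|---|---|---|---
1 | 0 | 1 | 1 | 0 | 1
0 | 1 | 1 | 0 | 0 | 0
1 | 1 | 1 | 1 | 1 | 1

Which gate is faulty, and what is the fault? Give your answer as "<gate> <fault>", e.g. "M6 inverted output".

M2 stuck-at-1

Fault-free values for test 1 (P=1, Q=0, R=1, S=1): M1=0, M2=0, M3=0, M4=1, M5=0, M6=0, giving Y=0. Observed 1.
Test 1: faults giving observed 1 are {M2 stuck-at-1, M2 inverted output, M3 stuck-at-1, M3 inverted output, M5 stuck-at-1, M5 inverted output, M6 stuck-at-1, M6 inverted output}.
Test 2 (P=0, Q=1, R=1, S=0): fault-free M1=0, M2=0, M3=0, M4=1, M5=0, M6=0 → 0; observed 0. Eliminates M3 stuck-at-1, M3 inverted output, M5 stuck-at-1, M5 inverted output, M6 stuck-at-1, M6 inverted output.
Test 3 (P=1, Q=1, R=1, S=1): fault-free M1=0, M2=1, M3=1, M4=1, M5=1, M6=1 → 1; observed 1. Eliminates M2 inverted output.
Only M2 stuck-at-1 is consistent with every test.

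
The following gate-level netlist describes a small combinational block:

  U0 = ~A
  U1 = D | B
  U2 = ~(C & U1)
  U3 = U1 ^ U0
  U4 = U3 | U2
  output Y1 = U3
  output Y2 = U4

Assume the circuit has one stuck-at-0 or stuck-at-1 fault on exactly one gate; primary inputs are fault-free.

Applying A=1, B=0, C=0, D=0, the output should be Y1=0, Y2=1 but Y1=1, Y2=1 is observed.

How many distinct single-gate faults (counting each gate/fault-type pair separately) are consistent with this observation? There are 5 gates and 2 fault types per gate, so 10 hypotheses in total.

3

Fault-free: U0=0, U1=0, U2=1, U3=0, U4=1 → Y1=0, Y2=1. Observed Y1=1, Y2=1.
  U0 stuck-at-0: output Y1=0, Y2=1 ✗
  U0 stuck-at-1: output Y1=1, Y2=1 ✓
  U1 stuck-at-0: output Y1=0, Y2=1 ✗
  U1 stuck-at-1: output Y1=1, Y2=1 ✓
  U2 stuck-at-0: output Y1=0, Y2=0 ✗
  U2 stuck-at-1: output Y1=0, Y2=1 ✗
  U3 stuck-at-0: output Y1=0, Y2=1 ✗
  U3 stuck-at-1: output Y1=1, Y2=1 ✓
  U4 stuck-at-0: output Y1=0, Y2=0 ✗
  U4 stuck-at-1: output Y1=0, Y2=1 ✗
Consistent faults: {U0 stuck-at-1, U1 stuck-at-1, U3 stuck-at-1} — 3 in all.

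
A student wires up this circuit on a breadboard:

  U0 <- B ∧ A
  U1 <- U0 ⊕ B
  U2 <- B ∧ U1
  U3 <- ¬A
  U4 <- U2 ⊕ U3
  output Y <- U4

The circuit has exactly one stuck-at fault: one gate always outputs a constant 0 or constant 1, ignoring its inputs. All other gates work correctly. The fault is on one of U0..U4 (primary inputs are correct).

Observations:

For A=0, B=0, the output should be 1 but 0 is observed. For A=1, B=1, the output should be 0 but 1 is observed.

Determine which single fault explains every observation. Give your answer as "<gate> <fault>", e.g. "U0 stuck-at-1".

U2 stuck-at-1

Fault-free values for test 1 (A=0, B=0): U0=0, U1=0, U2=0, U3=1, U4=1, giving Y=1. Observed 0.
Test 1: faults giving observed 0 are {U2 stuck-at-1, U3 stuck-at-0, U4 stuck-at-0}.
Test 2 (A=1, B=1): fault-free U0=1, U1=0, U2=0, U3=0, U4=0 → 0; observed 1. Eliminates U3 stuck-at-0, U4 stuck-at-0.
Only U2 stuck-at-1 is consistent with every test.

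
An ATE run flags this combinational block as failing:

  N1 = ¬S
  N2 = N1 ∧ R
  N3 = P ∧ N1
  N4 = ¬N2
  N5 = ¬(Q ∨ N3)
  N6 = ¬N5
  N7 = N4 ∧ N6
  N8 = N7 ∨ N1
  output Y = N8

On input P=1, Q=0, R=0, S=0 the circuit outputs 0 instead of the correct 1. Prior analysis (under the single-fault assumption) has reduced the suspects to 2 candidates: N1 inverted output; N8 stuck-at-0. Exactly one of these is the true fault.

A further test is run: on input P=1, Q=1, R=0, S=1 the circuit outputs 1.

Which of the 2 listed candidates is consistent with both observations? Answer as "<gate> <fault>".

Evaluate each candidate on input P=1, Q=1, R=0, S=1:
  N1 inverted output: N1=1 [inverted output], N2=0, N3=1, N4=1, N5=0, N6=1, N7=1, N8=1 → 1 — matches
  N8 stuck-at-0: N1=0, N2=0, N3=0, N4=1, N5=0, N6=1, N7=1, N8=0 [stuck-at-0] → 0 — eliminated
Only N1 inverted output reproduces the observed 1.

N1 inverted output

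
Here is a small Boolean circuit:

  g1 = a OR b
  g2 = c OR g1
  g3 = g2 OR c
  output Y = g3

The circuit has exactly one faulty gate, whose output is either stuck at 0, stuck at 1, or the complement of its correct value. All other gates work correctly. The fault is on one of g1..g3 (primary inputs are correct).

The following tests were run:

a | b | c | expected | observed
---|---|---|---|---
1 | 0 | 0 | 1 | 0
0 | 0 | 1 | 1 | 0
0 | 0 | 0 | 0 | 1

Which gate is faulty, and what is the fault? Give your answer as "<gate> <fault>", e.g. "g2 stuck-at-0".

Fault-free values for test 1 (a=1, b=0, c=0): g1=1, g2=1, g3=1, giving Y=1. Observed 0.
Test 1: faults giving observed 0 are {g1 stuck-at-0, g1 inverted output, g2 stuck-at-0, g2 inverted output, g3 stuck-at-0, g3 inverted output}.
Test 2 (a=0, b=0, c=1): fault-free g1=0, g2=1, g3=1 → 1; observed 0. Eliminates g1 stuck-at-0, g1 inverted output, g2 stuck-at-0, g2 inverted output.
Test 3 (a=0, b=0, c=0): fault-free g1=0, g2=0, g3=0 → 0; observed 1. Eliminates g3 stuck-at-0.
Only g3 inverted output is consistent with every test.

g3 inverted output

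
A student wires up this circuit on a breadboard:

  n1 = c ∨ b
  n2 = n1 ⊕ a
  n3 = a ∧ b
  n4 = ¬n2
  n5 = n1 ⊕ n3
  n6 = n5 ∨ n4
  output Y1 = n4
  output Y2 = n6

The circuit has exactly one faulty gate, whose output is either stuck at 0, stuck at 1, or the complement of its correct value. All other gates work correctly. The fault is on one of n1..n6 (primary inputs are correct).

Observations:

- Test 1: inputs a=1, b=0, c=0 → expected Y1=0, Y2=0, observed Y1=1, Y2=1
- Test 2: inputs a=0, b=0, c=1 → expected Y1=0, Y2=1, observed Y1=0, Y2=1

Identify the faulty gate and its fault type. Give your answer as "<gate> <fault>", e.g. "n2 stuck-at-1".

n1 stuck-at-1

Fault-free values for test 1 (a=1, b=0, c=0): n1=0, n2=1, n3=0, n4=0, n5=0, n6=0, giving Y1=0, Y2=0. Observed Y1=1, Y2=1.
Test 1: faults giving observed Y1=1, Y2=1 are {n1 stuck-at-1, n1 inverted output, n2 stuck-at-0, n2 inverted output, n4 stuck-at-1, n4 inverted output}.
Test 2 (a=0, b=0, c=1): fault-free n1=1, n2=1, n3=0, n4=0, n5=1, n6=1 → Y1=0, Y2=1; observed Y1=0, Y2=1. Eliminates n1 inverted output, n2 stuck-at-0, n2 inverted output, n4 stuck-at-1, n4 inverted output.
Only n1 stuck-at-1 is consistent with every test.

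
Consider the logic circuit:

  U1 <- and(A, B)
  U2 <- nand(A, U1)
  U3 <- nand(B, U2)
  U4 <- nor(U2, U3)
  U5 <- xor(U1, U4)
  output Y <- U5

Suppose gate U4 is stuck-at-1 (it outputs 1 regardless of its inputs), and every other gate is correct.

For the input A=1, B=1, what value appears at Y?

0

Propagate with U4 forced: U1=1, U2=0, U3=1, U4=1 [stuck-at-1], U5=0.
So Y = 0. (Without the fault it would be 1.)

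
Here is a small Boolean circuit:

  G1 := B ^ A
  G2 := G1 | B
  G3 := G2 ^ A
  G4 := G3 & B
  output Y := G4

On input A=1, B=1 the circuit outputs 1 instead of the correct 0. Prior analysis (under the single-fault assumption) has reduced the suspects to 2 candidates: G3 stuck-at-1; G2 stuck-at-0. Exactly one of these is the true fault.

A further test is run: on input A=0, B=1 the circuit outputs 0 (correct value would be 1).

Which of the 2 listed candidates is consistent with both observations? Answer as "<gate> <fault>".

Evaluate each candidate on input A=0, B=1:
  G3 stuck-at-1: G1=1, G2=1, G3=1 [stuck-at-1], G4=1 → 1 — eliminated
  G2 stuck-at-0: G1=1, G2=0 [stuck-at-0], G3=0, G4=0 → 0 — matches
Only G2 stuck-at-0 reproduces the observed 0.

G2 stuck-at-0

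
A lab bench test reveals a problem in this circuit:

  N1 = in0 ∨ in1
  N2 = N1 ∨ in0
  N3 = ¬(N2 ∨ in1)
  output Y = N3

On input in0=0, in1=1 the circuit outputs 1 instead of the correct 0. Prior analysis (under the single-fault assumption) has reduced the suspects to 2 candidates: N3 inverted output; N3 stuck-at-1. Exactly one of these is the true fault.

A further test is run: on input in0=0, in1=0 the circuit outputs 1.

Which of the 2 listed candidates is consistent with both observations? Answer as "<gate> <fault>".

Evaluate each candidate on input in0=0, in1=0:
  N3 inverted output: N1=0, N2=0, N3=0 [inverted output] → 0 — eliminated
  N3 stuck-at-1: N1=0, N2=0, N3=1 [stuck-at-1] → 1 — matches
Only N3 stuck-at-1 reproduces the observed 1.

N3 stuck-at-1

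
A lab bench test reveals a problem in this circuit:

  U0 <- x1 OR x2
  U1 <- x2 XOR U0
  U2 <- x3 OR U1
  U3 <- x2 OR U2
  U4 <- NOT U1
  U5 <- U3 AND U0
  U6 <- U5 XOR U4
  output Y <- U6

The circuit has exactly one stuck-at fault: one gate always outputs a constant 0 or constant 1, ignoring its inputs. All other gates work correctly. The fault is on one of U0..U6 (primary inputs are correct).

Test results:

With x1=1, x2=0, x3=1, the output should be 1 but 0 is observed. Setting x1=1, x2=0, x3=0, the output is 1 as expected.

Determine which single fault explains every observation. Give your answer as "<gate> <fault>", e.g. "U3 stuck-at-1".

U1 stuck-at-0

Fault-free values for test 1 (x1=1, x2=0, x3=1): U0=1, U1=1, U2=1, U3=1, U4=0, U5=1, U6=1, giving Y=1. Observed 0.
Test 1: faults giving observed 0 are {U1 stuck-at-0, U2 stuck-at-0, U3 stuck-at-0, U4 stuck-at-1, U5 stuck-at-0, U6 stuck-at-0}.
Test 2 (x1=1, x2=0, x3=0): fault-free U0=1, U1=1, U2=1, U3=1, U4=0, U5=1, U6=1 → 1; observed 1. Eliminates U2 stuck-at-0, U3 stuck-at-0, U4 stuck-at-1, U5 stuck-at-0, U6 stuck-at-0.
Only U1 stuck-at-0 is consistent with every test.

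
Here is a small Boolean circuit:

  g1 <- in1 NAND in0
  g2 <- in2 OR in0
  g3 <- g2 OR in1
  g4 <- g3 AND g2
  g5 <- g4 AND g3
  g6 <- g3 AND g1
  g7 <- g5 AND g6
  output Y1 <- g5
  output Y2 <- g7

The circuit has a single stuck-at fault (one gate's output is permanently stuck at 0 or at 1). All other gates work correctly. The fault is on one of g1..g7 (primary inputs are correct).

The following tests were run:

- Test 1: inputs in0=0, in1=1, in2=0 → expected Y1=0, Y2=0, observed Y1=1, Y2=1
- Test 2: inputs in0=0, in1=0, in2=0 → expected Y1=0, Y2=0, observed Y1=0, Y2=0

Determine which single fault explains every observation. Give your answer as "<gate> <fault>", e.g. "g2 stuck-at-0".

g4 stuck-at-1

Fault-free values for test 1 (in0=0, in1=1, in2=0): g1=1, g2=0, g3=1, g4=0, g5=0, g6=1, g7=0, giving Y1=0, Y2=0. Observed Y1=1, Y2=1.
Test 1: faults giving observed Y1=1, Y2=1 are {g2 stuck-at-1, g4 stuck-at-1, g5 stuck-at-1}.
Test 2 (in0=0, in1=0, in2=0): fault-free g1=1, g2=0, g3=0, g4=0, g5=0, g6=0, g7=0 → Y1=0, Y2=0; observed Y1=0, Y2=0. Eliminates g2 stuck-at-1, g5 stuck-at-1.
Only g4 stuck-at-1 is consistent with every test.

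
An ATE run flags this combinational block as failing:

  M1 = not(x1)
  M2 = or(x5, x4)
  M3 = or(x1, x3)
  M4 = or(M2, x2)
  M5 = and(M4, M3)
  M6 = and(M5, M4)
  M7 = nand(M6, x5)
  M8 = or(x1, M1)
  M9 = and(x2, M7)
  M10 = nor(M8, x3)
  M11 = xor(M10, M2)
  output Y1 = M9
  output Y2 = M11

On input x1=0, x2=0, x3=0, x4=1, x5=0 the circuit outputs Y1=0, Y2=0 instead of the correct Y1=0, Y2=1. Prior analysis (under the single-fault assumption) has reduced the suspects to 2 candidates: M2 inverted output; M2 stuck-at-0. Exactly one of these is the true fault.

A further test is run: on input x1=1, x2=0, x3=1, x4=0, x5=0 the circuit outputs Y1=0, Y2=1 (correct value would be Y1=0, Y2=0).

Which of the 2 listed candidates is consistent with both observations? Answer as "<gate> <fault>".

M2 inverted output

Evaluate each candidate on input x1=1, x2=0, x3=1, x4=0, x5=0:
  M2 inverted output: M1=0, M2=1 [inverted output], M3=1, M4=1, M5=1, M6=1, M7=1, M8=1, M9=0, M10=0, M11=1 → Y1=0, Y2=1 — matches
  M2 stuck-at-0: M1=0, M2=0 [stuck-at-0], M3=1, M4=0, M5=0, M6=0, M7=1, M8=1, M9=0, M10=0, M11=0 → Y1=0, Y2=0 — eliminated
Only M2 inverted output reproduces the observed Y1=0, Y2=1.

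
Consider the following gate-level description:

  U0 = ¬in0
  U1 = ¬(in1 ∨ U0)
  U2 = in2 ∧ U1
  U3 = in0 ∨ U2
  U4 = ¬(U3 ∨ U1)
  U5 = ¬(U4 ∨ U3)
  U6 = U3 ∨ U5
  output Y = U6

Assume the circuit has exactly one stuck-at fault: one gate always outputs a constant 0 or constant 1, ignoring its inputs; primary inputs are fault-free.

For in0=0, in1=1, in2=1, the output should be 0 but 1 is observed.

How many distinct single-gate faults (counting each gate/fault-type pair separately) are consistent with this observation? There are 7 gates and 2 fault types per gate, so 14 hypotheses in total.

Fault-free: U0=1, U1=0, U2=0, U3=0, U4=1, U5=0, U6=0 → 0. Observed 1.
  U0 stuck-at-0: output 0 ✗
  U0 stuck-at-1: output 0 ✗
  U1 stuck-at-0: output 0 ✗
  U1 stuck-at-1: output 1 ✓
  U2 stuck-at-0: output 0 ✗
  U2 stuck-at-1: output 1 ✓
  U3 stuck-at-0: output 0 ✗
  U3 stuck-at-1: output 1 ✓
  U4 stuck-at-0: output 1 ✓
  U4 stuck-at-1: output 0 ✗
  U5 stuck-at-0: output 0 ✗
  U5 stuck-at-1: output 1 ✓
  U6 stuck-at-0: output 0 ✗
  U6 stuck-at-1: output 1 ✓
Consistent faults: {U1 stuck-at-1, U2 stuck-at-1, U3 stuck-at-1, U4 stuck-at-0, U5 stuck-at-1, U6 stuck-at-1} — 6 in all.

6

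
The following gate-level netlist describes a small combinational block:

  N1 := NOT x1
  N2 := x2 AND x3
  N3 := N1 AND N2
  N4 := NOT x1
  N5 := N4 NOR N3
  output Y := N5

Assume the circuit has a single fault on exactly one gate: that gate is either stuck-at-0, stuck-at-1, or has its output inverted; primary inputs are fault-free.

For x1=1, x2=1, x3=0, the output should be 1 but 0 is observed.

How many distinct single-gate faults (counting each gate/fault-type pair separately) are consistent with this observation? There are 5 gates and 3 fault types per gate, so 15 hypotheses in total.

6

Fault-free: N1=0, N2=0, N3=0, N4=0, N5=1 → 1. Observed 0.
  N1: none of the 3 fault types match ✗
  N2: none of the 3 fault types match ✗
  N3: stuck-at-1, inverted output ✓; others ✗
  N4: stuck-at-1, inverted output ✓; others ✗
  N5: stuck-at-0, inverted output ✓; others ✗
Consistent faults: {N3 stuck-at-1, N3 inverted output, N4 stuck-at-1, N4 inverted output, N5 stuck-at-0, N5 inverted output} — 6 in all.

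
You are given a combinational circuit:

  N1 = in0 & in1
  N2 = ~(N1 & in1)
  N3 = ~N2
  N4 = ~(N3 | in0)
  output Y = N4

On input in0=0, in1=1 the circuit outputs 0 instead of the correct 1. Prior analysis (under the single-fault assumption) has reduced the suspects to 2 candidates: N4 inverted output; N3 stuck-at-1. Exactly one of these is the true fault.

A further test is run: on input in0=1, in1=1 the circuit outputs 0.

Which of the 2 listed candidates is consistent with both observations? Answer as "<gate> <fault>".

N3 stuck-at-1

Evaluate each candidate on input in0=1, in1=1:
  N4 inverted output: N1=1, N2=0, N3=1, N4=1 [inverted output] → 1 — eliminated
  N3 stuck-at-1: N1=1, N2=0, N3=1 [stuck-at-1], N4=0 → 0 — matches
Only N3 stuck-at-1 reproduces the observed 0.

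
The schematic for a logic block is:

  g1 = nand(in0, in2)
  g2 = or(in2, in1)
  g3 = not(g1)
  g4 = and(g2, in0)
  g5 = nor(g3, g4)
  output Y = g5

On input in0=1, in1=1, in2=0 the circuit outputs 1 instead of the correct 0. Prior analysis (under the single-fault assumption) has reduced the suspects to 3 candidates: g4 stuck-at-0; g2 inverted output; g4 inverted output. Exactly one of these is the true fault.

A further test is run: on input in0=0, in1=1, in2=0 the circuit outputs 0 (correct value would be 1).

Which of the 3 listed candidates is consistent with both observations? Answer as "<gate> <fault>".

g4 inverted output

Evaluate each candidate on input in0=0, in1=1, in2=0:
  g4 stuck-at-0: g1=1, g2=1, g3=0, g4=0 [stuck-at-0], g5=1 → 1 — eliminated
  g2 inverted output: g1=1, g2=0 [inverted output], g3=0, g4=0, g5=1 → 1 — eliminated
  g4 inverted output: g1=1, g2=1, g3=0, g4=1 [inverted output], g5=0 → 0 — matches
Only g4 inverted output reproduces the observed 0.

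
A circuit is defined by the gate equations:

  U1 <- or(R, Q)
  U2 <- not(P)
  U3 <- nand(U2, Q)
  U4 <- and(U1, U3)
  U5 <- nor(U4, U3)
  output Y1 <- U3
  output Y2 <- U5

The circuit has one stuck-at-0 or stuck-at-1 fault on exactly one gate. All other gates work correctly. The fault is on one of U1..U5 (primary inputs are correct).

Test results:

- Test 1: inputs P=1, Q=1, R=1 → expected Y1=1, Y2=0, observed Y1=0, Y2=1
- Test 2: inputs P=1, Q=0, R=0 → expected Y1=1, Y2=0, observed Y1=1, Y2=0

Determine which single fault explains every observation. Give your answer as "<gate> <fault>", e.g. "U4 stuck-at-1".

U2 stuck-at-1

Fault-free values for test 1 (P=1, Q=1, R=1): U1=1, U2=0, U3=1, U4=1, U5=0, giving Y1=1, Y2=0. Observed Y1=0, Y2=1.
Test 1: faults giving observed Y1=0, Y2=1 are {U2 stuck-at-1, U3 stuck-at-0}.
Test 2 (P=1, Q=0, R=0): fault-free U1=0, U2=0, U3=1, U4=0, U5=0 → Y1=1, Y2=0; observed Y1=1, Y2=0. Eliminates U3 stuck-at-0.
Only U2 stuck-at-1 is consistent with every test.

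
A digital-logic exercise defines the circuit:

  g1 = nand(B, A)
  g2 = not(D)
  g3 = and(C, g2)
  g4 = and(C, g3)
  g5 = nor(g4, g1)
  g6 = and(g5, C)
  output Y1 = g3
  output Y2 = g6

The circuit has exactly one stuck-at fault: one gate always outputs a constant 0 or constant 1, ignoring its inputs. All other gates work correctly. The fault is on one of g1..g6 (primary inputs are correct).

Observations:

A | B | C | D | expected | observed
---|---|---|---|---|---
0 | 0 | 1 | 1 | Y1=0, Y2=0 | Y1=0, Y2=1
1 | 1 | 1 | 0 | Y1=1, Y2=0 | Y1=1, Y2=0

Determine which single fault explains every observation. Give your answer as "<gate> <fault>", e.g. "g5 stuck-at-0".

Fault-free values for test 1 (A=0, B=0, C=1, D=1): g1=1, g2=0, g3=0, g4=0, g5=0, g6=0, giving Y1=0, Y2=0. Observed Y1=0, Y2=1.
Test 1: faults giving observed Y1=0, Y2=1 are {g1 stuck-at-0, g5 stuck-at-1, g6 stuck-at-1}.
Test 2 (A=1, B=1, C=1, D=0): fault-free g1=0, g2=1, g3=1, g4=1, g5=0, g6=0 → Y1=1, Y2=0; observed Y1=1, Y2=0. Eliminates g5 stuck-at-1, g6 stuck-at-1.
Only g1 stuck-at-0 is consistent with every test.

g1 stuck-at-0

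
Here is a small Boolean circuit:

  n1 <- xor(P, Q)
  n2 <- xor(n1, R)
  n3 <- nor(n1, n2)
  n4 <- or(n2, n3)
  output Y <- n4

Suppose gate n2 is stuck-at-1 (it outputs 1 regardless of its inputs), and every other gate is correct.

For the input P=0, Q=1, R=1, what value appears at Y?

Propagate with n2 forced: n1=1, n2=1 [stuck-at-1], n3=0, n4=1.
So Y = 1. (Without the fault it would be 0.)

1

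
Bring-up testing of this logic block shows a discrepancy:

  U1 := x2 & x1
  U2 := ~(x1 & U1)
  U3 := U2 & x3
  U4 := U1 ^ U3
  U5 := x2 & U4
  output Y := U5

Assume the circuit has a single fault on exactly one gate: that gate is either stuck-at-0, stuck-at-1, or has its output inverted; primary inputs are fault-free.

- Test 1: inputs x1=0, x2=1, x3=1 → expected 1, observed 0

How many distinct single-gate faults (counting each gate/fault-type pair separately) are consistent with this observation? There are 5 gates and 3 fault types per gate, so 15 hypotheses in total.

10

Fault-free: U1=0, U2=1, U3=1, U4=1, U5=1 → 1. Observed 0.
  U1: stuck-at-1, inverted output ✓; others ✗
  U2: stuck-at-0, inverted output ✓; others ✗
  U3: stuck-at-0, inverted output ✓; others ✗
  U4: stuck-at-0, inverted output ✓; others ✗
  U5: stuck-at-0, inverted output ✓; others ✗
Consistent faults: {U1 stuck-at-1, U1 inverted output, U2 stuck-at-0, U2 inverted output, U3 stuck-at-0, U3 inverted output, U4 stuck-at-0, U4 inverted output, U5 stuck-at-0, U5 inverted output} — 10 in all.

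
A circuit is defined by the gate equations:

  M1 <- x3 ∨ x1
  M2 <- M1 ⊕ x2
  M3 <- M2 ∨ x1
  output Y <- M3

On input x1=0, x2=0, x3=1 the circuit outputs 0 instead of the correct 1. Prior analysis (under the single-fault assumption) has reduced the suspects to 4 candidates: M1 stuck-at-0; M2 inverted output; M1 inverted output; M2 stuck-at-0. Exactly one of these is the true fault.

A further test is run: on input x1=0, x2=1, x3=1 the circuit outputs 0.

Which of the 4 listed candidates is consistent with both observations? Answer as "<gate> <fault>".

Evaluate each candidate on input x1=0, x2=1, x3=1:
  M1 stuck-at-0: M1=0 [stuck-at-0], M2=1, M3=1 → 1 — eliminated
  M2 inverted output: M1=1, M2=1 [inverted output], M3=1 → 1 — eliminated
  M1 inverted output: M1=0 [inverted output], M2=1, M3=1 → 1 — eliminated
  M2 stuck-at-0: M1=1, M2=0 [stuck-at-0], M3=0 → 0 — matches
Only M2 stuck-at-0 reproduces the observed 0.

M2 stuck-at-0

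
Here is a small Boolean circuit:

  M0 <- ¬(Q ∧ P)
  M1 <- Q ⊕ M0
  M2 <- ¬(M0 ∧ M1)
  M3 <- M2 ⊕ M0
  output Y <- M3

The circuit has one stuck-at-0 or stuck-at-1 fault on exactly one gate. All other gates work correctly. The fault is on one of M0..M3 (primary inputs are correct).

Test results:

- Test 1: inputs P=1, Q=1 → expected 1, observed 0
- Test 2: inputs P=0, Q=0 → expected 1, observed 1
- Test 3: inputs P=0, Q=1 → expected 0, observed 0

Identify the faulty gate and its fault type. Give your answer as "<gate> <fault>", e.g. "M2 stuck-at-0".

M0 stuck-at-1

Fault-free values for test 1 (P=1, Q=1): M0=0, M1=1, M2=1, M3=1, giving Y=1. Observed 0.
Test 1: faults giving observed 0 are {M0 stuck-at-1, M2 stuck-at-0, M3 stuck-at-0}.
Test 2 (P=0, Q=0): fault-free M0=1, M1=1, M2=0, M3=1 → 1; observed 1. Eliminates M3 stuck-at-0.
Test 3 (P=0, Q=1): fault-free M0=1, M1=0, M2=1, M3=0 → 0; observed 0. Eliminates M2 stuck-at-0.
Only M0 stuck-at-1 is consistent with every test.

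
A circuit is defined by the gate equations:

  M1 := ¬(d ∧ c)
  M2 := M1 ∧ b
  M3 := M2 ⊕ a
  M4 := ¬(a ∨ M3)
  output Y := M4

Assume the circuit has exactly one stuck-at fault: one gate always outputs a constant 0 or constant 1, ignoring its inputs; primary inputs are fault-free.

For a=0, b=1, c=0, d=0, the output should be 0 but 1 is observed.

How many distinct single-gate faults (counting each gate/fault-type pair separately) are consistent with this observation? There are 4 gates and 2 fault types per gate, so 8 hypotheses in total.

Fault-free: M1=1, M2=1, M3=1, M4=0 → 0. Observed 1.
  M1 stuck-at-0: output 1 ✓
  M1 stuck-at-1: output 0 ✗
  M2 stuck-at-0: output 1 ✓
  M2 stuck-at-1: output 0 ✗
  M3 stuck-at-0: output 1 ✓
  M3 stuck-at-1: output 0 ✗
  M4 stuck-at-0: output 0 ✗
  M4 stuck-at-1: output 1 ✓
Consistent faults: {M1 stuck-at-0, M2 stuck-at-0, M3 stuck-at-0, M4 stuck-at-1} — 4 in all.

4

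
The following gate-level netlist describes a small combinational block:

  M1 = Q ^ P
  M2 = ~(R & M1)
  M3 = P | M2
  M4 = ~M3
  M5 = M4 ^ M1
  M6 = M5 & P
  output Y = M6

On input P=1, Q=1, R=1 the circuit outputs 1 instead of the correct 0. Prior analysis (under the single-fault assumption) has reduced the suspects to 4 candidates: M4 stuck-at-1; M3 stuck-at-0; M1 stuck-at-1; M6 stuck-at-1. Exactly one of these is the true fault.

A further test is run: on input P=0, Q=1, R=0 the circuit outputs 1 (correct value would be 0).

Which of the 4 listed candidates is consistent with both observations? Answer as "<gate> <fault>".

Evaluate each candidate on input P=0, Q=1, R=0:
  M4 stuck-at-1: M1=1, M2=1, M3=1, M4=1 [stuck-at-1], M5=0, M6=0 → 0 — eliminated
  M3 stuck-at-0: M1=1, M2=1, M3=0 [stuck-at-0], M4=1, M5=0, M6=0 → 0 — eliminated
  M1 stuck-at-1: M1=1 [stuck-at-1], M2=1, M3=1, M4=0, M5=1, M6=0 → 0 — eliminated
  M6 stuck-at-1: M1=1, M2=1, M3=1, M4=0, M5=1, M6=1 [stuck-at-1] → 1 — matches
Only M6 stuck-at-1 reproduces the observed 1.

M6 stuck-at-1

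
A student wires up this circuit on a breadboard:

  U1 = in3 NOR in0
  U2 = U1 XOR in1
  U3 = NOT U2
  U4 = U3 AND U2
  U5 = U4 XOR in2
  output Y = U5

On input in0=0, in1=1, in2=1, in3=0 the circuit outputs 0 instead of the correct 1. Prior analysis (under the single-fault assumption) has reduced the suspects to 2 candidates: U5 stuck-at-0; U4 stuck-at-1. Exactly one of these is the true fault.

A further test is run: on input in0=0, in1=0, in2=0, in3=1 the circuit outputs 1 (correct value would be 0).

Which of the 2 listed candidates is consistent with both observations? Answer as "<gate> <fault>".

U4 stuck-at-1

Evaluate each candidate on input in0=0, in1=0, in2=0, in3=1:
  U5 stuck-at-0: U1=0, U2=0, U3=1, U4=0, U5=0 [stuck-at-0] → 0 — eliminated
  U4 stuck-at-1: U1=0, U2=0, U3=1, U4=1 [stuck-at-1], U5=1 → 1 — matches
Only U4 stuck-at-1 reproduces the observed 1.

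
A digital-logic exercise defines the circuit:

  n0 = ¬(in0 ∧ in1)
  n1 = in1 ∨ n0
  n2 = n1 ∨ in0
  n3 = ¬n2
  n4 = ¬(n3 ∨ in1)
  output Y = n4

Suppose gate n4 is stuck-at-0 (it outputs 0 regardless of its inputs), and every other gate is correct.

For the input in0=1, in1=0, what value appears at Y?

Propagate with n4 forced: n0=1, n1=1, n2=1, n3=0, n4=0 [stuck-at-0].
So Y = 0. (Without the fault it would be 1.)

0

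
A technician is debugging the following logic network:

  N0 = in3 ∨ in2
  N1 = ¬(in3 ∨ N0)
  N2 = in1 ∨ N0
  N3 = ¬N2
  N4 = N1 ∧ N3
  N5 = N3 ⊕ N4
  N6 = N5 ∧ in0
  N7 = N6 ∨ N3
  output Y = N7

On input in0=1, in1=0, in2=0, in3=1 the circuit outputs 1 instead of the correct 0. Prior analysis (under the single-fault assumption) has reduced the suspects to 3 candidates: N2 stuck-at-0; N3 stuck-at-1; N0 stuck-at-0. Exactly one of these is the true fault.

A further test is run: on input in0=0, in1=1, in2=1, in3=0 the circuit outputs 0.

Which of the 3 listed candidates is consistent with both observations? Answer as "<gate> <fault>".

N0 stuck-at-0

Evaluate each candidate on input in0=0, in1=1, in2=1, in3=0:
  N2 stuck-at-0: N0=1, N1=0, N2=0 [stuck-at-0], N3=1, N4=0, N5=1, N6=0, N7=1 → 1 — eliminated
  N3 stuck-at-1: N0=1, N1=0, N2=1, N3=1 [stuck-at-1], N4=0, N5=1, N6=0, N7=1 → 1 — eliminated
  N0 stuck-at-0: N0=0 [stuck-at-0], N1=1, N2=1, N3=0, N4=0, N5=0, N6=0, N7=0 → 0 — matches
Only N0 stuck-at-0 reproduces the observed 0.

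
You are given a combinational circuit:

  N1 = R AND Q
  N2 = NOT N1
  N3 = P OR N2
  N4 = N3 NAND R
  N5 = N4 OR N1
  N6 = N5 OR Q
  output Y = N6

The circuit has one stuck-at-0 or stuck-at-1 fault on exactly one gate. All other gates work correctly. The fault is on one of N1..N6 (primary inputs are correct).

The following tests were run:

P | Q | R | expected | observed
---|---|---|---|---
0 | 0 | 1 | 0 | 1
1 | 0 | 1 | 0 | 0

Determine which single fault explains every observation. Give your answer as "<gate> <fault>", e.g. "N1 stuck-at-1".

N2 stuck-at-0

Fault-free values for test 1 (P=0, Q=0, R=1): N1=0, N2=1, N3=1, N4=0, N5=0, N6=0, giving Y=0. Observed 1.
Test 1: faults giving observed 1 are {N1 stuck-at-1, N2 stuck-at-0, N3 stuck-at-0, N4 stuck-at-1, N5 stuck-at-1, N6 stuck-at-1}.
Test 2 (P=1, Q=0, R=1): fault-free N1=0, N2=1, N3=1, N4=0, N5=0, N6=0 → 0; observed 0. Eliminates N1 stuck-at-1, N3 stuck-at-0, N4 stuck-at-1, N5 stuck-at-1, N6 stuck-at-1.
Only N2 stuck-at-0 is consistent with every test.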